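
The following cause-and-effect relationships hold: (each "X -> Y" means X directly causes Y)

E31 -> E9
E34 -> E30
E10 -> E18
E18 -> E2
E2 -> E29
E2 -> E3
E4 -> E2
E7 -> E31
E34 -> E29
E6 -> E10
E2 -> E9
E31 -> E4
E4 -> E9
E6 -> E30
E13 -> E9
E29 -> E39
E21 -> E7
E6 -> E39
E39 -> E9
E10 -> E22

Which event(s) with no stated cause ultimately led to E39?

E21, E34, E6

Tracing upstream from E39: E39 ← E6.
A separate upstream branch: E39 ← E29 ← E2 ← E4 ← E31 ← E7 ← E21.
A separate upstream branch: E39 ← E29 ← E34.
Each of those chain origins has no stated cause.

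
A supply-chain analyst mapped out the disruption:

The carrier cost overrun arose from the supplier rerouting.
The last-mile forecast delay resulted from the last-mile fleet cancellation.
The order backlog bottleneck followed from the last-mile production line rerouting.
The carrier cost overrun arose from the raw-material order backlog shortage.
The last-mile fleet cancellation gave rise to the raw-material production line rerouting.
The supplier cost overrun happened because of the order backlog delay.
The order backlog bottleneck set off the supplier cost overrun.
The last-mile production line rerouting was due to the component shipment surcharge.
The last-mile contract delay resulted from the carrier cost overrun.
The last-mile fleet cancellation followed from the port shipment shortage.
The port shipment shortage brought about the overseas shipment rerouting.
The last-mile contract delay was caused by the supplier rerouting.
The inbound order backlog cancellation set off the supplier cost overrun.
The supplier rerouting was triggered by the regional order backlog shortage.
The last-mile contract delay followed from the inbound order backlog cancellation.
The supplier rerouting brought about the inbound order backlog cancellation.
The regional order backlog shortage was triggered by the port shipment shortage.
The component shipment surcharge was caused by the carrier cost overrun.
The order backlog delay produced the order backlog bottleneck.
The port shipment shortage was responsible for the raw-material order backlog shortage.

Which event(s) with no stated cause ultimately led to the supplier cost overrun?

Tracing upstream from the supplier cost overrun: the supplier cost overrun ← the inbound order backlog cancellation ← the supplier rerouting ← the regional order backlog shortage ← the port shipment shortage.
A separate upstream branch: the supplier cost overrun ← the order backlog delay.
Each of those chain origins has no stated cause.

the order backlog delay, the port shipment shortage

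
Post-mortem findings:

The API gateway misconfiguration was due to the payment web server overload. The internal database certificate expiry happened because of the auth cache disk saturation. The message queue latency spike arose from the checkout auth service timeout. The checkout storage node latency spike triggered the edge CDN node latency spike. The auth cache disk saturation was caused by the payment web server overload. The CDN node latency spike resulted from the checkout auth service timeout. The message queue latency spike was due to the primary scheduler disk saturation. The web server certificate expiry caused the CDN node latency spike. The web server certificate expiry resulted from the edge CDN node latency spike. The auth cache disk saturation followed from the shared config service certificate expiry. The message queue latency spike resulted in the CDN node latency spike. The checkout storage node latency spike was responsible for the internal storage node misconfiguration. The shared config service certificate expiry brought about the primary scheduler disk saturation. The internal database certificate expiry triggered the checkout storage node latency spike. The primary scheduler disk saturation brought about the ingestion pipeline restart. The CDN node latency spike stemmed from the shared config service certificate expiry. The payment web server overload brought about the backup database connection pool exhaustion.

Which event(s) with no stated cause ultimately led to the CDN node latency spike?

Tracing upstream from the CDN node latency spike: the CDN node latency spike ← the shared config service certificate expiry.
A separate upstream branch: the CDN node latency spike ← the web server certificate expiry ← the edge CDN node latency spike ← the checkout storage node latency spike ← the internal database certificate expiry ← the auth cache disk saturation ← the payment web server overload.
A separate upstream branch: the CDN node latency spike ← the checkout auth service timeout.
Each of those chain origins has no stated cause.

the checkout auth service timeout, the payment web server overload, the shared config service certificate expiry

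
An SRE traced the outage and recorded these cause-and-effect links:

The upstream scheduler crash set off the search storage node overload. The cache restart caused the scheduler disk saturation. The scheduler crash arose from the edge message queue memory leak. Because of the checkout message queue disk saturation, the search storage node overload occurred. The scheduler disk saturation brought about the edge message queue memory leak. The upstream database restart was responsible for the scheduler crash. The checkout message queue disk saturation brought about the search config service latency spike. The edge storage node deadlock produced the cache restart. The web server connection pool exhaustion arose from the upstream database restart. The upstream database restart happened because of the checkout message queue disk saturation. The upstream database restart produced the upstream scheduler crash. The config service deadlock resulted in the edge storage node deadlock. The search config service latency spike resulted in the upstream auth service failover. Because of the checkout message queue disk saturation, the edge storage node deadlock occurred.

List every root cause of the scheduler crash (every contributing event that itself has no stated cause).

Tracing upstream from the scheduler crash: the scheduler crash ← the upstream database restart ← the checkout message queue disk saturation.
A separate upstream branch: the scheduler crash ← the edge message queue memory leak ← the scheduler disk saturation ← the cache restart ← the edge storage node deadlock ← the config service deadlock.
Each of those chain origins has no stated cause.

the checkout message queue disk saturation, the config service deadlock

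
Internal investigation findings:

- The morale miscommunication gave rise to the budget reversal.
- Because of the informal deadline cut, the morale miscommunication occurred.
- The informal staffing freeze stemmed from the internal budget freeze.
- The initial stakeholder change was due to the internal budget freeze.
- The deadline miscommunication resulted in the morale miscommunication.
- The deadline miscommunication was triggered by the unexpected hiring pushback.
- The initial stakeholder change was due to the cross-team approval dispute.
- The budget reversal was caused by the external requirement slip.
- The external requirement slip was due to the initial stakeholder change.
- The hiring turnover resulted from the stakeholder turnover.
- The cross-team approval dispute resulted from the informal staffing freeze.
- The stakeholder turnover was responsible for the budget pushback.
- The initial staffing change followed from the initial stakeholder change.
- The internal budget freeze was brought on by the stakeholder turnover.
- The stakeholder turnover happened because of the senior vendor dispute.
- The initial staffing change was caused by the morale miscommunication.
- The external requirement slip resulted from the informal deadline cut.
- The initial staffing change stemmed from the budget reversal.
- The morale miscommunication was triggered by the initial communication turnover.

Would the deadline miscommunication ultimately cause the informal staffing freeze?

The deadline miscommunication leads to the morale miscommunication, the budget reversal, the initial staffing change; the informal staffing freeze is not among them.

No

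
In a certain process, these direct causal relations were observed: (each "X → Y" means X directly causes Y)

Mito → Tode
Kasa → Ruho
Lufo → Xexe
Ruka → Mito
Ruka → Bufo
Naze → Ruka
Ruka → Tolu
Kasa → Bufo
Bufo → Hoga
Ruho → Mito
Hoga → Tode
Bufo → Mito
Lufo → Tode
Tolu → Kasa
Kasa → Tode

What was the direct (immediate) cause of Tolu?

Upstream contributors include Naze, but only Ruka feeds directly into Tolu.

Ruka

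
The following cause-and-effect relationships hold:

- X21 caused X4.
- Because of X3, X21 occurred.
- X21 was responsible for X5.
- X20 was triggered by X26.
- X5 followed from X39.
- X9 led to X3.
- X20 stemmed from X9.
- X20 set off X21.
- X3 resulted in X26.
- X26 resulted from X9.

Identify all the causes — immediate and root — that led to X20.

X26, X3, X9

Immediate causes of X20: X9, X26.
Further upstream: X3.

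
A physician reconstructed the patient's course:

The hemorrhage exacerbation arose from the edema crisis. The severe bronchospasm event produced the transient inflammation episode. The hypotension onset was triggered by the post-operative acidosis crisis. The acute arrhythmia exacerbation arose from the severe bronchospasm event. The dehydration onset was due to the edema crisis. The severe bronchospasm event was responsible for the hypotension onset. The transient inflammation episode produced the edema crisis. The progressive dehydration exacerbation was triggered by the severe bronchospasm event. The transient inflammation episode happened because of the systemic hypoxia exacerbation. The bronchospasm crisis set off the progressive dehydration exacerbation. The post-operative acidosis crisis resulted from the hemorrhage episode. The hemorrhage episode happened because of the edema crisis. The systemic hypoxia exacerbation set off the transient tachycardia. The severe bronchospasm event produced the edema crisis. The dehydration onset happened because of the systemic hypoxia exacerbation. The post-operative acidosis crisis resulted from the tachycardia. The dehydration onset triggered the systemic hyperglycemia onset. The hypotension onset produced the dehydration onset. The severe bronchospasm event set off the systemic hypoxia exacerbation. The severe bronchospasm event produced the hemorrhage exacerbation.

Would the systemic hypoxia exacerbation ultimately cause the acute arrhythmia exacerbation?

The systemic hypoxia exacerbation leads to the transient tachycardia, the transient inflammation episode, the edema crisis, the hemorrhage episode, the post-operative acidosis crisis, the hypotension onset, the hemorrhage exacerbation, the dehydration onset, the systemic hyperglycemia onset; the acute arrhythmia exacerbation is not among them.

No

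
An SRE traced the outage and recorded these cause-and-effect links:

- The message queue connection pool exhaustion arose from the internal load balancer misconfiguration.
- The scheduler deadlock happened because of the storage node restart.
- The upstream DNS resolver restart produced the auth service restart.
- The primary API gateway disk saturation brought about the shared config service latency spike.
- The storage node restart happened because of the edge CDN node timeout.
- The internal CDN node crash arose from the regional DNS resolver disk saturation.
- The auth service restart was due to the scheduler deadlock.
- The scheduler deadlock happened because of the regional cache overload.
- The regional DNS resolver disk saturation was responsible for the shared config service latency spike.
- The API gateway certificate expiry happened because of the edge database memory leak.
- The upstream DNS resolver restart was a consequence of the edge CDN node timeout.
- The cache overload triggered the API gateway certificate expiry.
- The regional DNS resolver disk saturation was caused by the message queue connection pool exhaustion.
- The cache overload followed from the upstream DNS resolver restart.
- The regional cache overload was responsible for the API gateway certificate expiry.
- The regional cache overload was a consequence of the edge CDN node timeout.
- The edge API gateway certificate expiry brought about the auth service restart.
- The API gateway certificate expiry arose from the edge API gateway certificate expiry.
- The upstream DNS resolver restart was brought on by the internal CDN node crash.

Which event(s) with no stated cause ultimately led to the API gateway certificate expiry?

Tracing upstream from the API gateway certificate expiry: the API gateway certificate expiry ← the edge database memory leak.
A separate upstream branch: the API gateway certificate expiry ← the cache overload ← the upstream DNS resolver restart ← the internal CDN node crash ← the regional DNS resolver disk saturation ← the message queue connection pool exhaustion ← the internal load balancer misconfiguration.
A separate upstream branch: the API gateway certificate expiry ← the regional cache overload ← the edge CDN node timeout.
A separate upstream branch: the API gateway certificate expiry ← the edge API gateway certificate expiry.
Each of those chain origins has no stated cause.

the edge API gateway certificate expiry, the edge CDN node timeout, the edge database memory leak, the internal load balancer misconfiguration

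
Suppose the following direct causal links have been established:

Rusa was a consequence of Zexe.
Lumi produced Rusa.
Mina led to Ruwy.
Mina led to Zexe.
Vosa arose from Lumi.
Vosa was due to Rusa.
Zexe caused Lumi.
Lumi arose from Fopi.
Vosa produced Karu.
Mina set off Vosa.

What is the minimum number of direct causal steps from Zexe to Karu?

3

Shortest chain: Zexe → Lumi → Vosa → Karu.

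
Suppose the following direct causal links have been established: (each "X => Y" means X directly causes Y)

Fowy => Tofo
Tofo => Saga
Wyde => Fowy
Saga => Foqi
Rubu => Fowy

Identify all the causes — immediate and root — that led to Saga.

Fowy, Rubu, Tofo, Wyde

Immediate cause of Saga: Tofo.
Further upstream: Rubu, Fowy, Wyde.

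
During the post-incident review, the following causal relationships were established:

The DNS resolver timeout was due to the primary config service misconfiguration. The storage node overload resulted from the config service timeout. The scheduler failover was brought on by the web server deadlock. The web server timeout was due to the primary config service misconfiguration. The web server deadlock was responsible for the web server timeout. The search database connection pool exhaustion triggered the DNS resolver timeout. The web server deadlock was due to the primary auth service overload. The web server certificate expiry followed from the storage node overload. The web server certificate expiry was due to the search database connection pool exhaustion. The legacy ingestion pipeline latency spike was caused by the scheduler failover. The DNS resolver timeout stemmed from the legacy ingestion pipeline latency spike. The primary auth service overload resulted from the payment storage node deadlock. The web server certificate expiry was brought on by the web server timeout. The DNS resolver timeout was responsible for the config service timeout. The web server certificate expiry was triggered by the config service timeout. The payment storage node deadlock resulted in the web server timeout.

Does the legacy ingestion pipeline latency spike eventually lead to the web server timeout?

The legacy ingestion pipeline latency spike leads to the DNS resolver timeout, the config service timeout, the storage node overload, the web server certificate expiry; the web server timeout is not among them.

No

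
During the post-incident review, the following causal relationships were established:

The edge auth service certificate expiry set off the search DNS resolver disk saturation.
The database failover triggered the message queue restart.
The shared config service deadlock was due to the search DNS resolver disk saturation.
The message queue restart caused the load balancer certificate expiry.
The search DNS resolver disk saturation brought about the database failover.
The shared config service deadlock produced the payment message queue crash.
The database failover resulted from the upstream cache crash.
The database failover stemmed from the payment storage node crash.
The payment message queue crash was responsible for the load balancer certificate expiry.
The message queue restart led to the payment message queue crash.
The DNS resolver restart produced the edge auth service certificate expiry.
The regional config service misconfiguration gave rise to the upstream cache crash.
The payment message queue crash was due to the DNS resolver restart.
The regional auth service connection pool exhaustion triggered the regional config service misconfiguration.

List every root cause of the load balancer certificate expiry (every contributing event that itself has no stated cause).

the DNS resolver restart, the payment storage node crash, the regional auth service connection pool exhaustion

Tracing upstream from the load balancer certificate expiry: the load balancer certificate expiry ← the message queue restart ← the database failover ← the upstream cache crash ← the regional config service misconfiguration ← the regional auth service connection pool exhaustion.
A separate upstream branch: the load balancer certificate expiry ← the payment message queue crash ← the DNS resolver restart.
A separate upstream branch: the load balancer certificate expiry ← the message queue restart ← the database failover ← the payment storage node crash.
Each of those chain origins has no stated cause.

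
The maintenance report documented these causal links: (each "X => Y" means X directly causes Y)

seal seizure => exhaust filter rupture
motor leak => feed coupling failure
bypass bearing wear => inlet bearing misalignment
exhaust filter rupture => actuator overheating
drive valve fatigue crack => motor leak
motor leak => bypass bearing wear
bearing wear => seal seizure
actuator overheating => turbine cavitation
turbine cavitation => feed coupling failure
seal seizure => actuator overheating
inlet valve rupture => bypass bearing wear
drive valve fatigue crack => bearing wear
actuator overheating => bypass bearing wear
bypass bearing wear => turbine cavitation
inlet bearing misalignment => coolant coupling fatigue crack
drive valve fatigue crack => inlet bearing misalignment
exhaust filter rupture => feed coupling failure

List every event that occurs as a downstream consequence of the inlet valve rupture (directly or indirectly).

the bypass bearing wear, the coolant coupling fatigue crack, the feed coupling failure, the inlet bearing misalignment, the turbine cavitation

Direct effects: the bypass bearing wear.
2 steps out: the turbine cavitation, the inlet bearing misalignment.
3 steps out: the feed coupling failure, the coolant coupling fatigue crack.
Not reachable from it: the drive valve fatigue crack, the motor leak, the bearing wear, the seal seizure, the exhaust filter rupture, the actuator overheating.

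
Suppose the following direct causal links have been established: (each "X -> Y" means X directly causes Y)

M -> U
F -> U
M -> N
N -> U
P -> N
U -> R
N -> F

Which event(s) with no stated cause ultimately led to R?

M, P

Tracing upstream from R: R ← U ← M.
A separate upstream branch: R ← U ← N ← P.
Each of those chain origins has no stated cause.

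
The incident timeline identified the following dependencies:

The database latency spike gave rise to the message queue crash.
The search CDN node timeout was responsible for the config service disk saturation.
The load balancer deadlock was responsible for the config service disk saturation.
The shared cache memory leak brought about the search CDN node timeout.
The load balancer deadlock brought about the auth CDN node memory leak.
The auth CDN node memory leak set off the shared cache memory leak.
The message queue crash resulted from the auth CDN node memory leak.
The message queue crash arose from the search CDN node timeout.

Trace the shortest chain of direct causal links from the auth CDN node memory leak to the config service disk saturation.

the auth CDN node memory leak → the shared cache memory leak → the search CDN node timeout → the config service disk saturation

the auth CDN node memory leak → the shared cache memory leak
the shared cache memory leak → the search CDN node timeout
the search CDN node timeout → the config service disk saturation
Length: 3 steps.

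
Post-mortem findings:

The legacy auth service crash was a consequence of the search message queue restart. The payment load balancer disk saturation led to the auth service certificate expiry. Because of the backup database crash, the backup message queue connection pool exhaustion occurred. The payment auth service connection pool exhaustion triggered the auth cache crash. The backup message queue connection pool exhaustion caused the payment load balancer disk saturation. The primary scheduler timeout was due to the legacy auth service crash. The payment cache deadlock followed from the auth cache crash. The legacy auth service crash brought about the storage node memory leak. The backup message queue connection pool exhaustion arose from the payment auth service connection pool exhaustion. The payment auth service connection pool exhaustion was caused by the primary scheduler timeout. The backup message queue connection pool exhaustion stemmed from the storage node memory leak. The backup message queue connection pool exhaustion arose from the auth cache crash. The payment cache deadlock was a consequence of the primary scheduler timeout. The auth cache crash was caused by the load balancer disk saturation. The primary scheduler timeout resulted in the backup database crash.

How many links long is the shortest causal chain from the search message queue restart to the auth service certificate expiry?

Shortest chain: the search message queue restart → the legacy auth service crash → the storage node memory leak → the backup message queue connection pool exhaustion → the payment load balancer disk saturation → the auth service certificate expiry.

5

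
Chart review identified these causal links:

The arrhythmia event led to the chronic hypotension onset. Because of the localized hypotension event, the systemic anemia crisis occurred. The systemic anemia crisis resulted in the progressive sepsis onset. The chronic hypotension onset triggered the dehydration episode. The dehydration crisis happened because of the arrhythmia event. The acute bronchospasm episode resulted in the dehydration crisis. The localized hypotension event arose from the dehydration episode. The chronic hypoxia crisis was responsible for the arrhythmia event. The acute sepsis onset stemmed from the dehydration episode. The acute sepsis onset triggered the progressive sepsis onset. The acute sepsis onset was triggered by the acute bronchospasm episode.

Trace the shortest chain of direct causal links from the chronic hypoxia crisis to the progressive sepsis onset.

the chronic hypoxia crisis → the arrhythmia event
the arrhythmia event → the chronic hypotension onset
the chronic hypotension onset → the dehydration episode
the dehydration episode → the acute sepsis onset
the acute sepsis onset → the progressive sepsis onset
Length: 5 steps.

the chronic hypoxia crisis → the arrhythmia event → the chronic hypotension onset → the dehydration episode → the acute sepsis onset → the progressive sepsis onset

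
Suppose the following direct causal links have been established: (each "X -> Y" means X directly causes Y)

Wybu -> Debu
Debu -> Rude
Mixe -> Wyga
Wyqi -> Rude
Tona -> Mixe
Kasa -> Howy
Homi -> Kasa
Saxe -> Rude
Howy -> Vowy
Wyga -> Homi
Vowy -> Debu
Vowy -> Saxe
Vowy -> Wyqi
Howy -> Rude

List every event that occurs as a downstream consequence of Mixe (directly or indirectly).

Direct effects: Wyga.
2 steps out: Homi.
3 steps out: Kasa.
4 steps out: Howy.
5 steps out: Vowy, Rude.
6 steps out: Debu, Saxe, Wyqi.
Not reachable from it: Tona, Wybu.

Debu, Homi, Howy, Kasa, Rude, Saxe, Vowy, Wyga, Wyqi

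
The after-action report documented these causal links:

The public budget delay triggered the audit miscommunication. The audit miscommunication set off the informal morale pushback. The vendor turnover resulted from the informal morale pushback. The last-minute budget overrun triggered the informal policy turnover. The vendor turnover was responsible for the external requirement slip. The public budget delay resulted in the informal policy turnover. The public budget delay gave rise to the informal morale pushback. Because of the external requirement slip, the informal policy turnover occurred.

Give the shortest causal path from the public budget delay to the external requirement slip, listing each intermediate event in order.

the public budget delay → the informal morale pushback → the vendor turnover → the external requirement slip

the public budget delay → the informal morale pushback
the informal morale pushback → the vendor turnover
the vendor turnover → the external requirement slip
Length: 3 steps.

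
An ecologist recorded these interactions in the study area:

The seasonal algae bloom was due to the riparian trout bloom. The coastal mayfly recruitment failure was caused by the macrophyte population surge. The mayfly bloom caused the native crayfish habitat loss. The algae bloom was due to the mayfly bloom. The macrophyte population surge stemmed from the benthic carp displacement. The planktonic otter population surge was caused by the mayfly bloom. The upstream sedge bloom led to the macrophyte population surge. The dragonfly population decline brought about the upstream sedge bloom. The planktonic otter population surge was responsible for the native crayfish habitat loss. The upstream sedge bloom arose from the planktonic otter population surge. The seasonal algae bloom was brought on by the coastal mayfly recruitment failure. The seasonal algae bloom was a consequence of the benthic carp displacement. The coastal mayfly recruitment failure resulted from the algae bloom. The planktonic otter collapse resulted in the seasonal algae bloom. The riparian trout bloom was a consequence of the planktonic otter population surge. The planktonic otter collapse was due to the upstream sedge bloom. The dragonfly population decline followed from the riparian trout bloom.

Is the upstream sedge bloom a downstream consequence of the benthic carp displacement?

The benthic carp displacement leads to the macrophyte population surge, the coastal mayfly recruitment failure, the seasonal algae bloom; the upstream sedge bloom is not among them.

No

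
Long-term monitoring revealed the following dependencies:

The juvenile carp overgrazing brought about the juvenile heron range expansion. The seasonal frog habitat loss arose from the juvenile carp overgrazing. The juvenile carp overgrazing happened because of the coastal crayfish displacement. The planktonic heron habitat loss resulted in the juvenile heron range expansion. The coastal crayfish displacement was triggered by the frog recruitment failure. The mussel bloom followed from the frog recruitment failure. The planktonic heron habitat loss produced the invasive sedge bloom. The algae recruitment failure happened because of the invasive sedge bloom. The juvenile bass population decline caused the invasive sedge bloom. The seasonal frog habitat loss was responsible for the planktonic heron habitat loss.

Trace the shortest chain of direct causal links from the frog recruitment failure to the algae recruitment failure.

the frog recruitment failure → the coastal crayfish displacement
the coastal crayfish displacement → the juvenile carp overgrazing
the juvenile carp overgrazing → the seasonal frog habitat loss
the seasonal frog habitat loss → the planktonic heron habitat loss
the planktonic heron habitat loss → the invasive sedge bloom
the invasive sedge bloom → the algae recruitment failure
Length: 6 steps.

the frog recruitment failure → the coastal crayfish displacement → the juvenile carp overgrazing → the seasonal frog habitat loss → the planktonic heron habitat loss → the invasive sedge bloom → the algae recruitment failure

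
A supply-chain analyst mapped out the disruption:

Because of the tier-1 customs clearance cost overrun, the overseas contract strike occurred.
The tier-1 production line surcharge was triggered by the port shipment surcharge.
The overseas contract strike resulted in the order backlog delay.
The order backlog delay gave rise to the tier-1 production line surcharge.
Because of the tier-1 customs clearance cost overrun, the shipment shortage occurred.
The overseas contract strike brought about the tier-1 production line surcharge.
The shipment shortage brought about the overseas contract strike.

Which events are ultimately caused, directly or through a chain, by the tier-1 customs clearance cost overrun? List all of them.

Direct effects: the shipment shortage, the overseas contract strike.
2 steps out: the order backlog delay, the tier-1 production line surcharge.
Not reachable from it: the port shipment surcharge.

the order backlog delay, the overseas contract strike, the shipment shortage, the tier-1 production line surcharge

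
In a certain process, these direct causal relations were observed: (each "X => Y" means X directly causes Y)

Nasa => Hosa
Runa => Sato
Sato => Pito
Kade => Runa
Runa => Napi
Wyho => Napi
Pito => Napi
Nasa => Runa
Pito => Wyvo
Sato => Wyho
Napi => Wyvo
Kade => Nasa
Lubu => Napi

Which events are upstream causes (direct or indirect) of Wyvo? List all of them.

Immediate causes of Wyvo: Pito, Napi.
Further upstream: Kade, Nasa, Runa, Sato, Wyho, Lubu.

Kade, Lubu, Napi, Nasa, Pito, Runa, Sato, Wyho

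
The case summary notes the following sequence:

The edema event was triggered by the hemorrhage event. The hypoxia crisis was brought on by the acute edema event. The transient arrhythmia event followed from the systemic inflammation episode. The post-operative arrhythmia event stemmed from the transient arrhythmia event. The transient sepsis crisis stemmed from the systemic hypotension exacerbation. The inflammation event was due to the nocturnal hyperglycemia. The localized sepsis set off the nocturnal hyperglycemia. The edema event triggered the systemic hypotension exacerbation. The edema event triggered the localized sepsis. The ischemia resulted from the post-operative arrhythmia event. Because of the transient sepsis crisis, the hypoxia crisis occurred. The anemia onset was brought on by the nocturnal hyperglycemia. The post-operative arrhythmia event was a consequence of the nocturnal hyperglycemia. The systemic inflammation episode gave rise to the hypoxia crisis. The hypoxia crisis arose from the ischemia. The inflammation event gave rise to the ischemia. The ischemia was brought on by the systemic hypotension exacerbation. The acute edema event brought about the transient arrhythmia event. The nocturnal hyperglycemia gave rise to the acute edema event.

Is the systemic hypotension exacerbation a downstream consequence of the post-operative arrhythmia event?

The post-operative arrhythmia event leads to the ischemia, the hypoxia crisis; the systemic hypotension exacerbation is not among them.

No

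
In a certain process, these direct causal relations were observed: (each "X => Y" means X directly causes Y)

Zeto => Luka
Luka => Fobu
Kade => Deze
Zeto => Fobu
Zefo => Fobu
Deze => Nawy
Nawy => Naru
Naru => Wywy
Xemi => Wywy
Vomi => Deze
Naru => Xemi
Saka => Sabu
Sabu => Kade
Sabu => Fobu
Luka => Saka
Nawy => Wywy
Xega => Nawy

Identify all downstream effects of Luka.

Direct effects: Saka, Fobu.
2 steps out: Sabu.
3 steps out: Kade.
4 steps out: Deze.
5 steps out: Nawy.
6 steps out: Naru, Wywy.
7 steps out: Xemi.
Not reachable from it: Vomi, Zeto, Xega, Zefo.

Deze, Fobu, Kade, Naru, Nawy, Sabu, Saka, Wywy, Xemi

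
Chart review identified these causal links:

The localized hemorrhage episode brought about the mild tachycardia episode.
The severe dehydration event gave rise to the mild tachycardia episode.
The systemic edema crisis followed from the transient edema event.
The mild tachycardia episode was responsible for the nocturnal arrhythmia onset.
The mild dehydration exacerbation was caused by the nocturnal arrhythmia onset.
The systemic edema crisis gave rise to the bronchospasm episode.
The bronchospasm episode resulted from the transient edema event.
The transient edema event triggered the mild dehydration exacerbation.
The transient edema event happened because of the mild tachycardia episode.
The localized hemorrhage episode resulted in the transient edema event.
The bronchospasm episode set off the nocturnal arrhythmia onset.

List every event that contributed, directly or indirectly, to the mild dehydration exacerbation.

the bronchospasm episode, the localized hemorrhage episode, the mild tachycardia episode, the nocturnal arrhythmia onset, the severe dehydration event, the systemic edema crisis, the transient edema event

Immediate causes of the mild dehydration exacerbation: the transient edema event, the nocturnal arrhythmia onset.
Further upstream: the localized hemorrhage episode, the mild tachycardia episode, the systemic edema crisis, the bronchospasm episode, the severe dehydration event.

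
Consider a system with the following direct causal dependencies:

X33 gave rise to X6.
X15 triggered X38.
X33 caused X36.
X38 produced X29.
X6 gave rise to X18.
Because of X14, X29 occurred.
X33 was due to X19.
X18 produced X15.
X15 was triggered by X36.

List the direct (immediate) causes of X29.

Upstream contributors include X19, X33, X36, X6, X18, X15, but only X14, X38 feed directly into X29.

X14, X38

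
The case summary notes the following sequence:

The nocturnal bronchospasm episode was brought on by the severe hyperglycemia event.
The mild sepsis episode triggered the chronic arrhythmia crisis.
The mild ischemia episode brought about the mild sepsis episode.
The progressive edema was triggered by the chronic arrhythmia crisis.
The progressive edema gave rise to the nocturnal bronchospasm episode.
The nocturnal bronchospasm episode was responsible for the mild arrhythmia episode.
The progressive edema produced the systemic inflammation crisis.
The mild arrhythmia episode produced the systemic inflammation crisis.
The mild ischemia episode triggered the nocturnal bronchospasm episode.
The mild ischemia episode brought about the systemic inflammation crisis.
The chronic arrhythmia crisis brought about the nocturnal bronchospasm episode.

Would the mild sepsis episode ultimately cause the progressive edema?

Yes

There is a causal chain: the mild sepsis episode → the chronic arrhythmia crisis → the progressive edema.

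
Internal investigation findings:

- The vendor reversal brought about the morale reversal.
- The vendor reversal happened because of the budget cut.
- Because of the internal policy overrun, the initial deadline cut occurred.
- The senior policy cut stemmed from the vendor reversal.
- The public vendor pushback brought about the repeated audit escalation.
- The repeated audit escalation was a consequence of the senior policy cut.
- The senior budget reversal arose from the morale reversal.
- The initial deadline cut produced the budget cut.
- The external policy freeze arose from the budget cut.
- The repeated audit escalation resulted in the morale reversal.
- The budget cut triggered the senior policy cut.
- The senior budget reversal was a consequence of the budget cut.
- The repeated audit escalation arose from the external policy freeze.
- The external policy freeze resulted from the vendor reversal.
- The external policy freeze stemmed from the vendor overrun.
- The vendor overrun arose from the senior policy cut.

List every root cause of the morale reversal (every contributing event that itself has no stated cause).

the internal policy overrun, the public vendor pushback

Tracing upstream from the morale reversal: the morale reversal ← the vendor reversal ← the budget cut ← the initial deadline cut ← the internal policy overrun.
A separate upstream branch: the morale reversal ← the repeated audit escalation ← the public vendor pushback.
Each of those chain origins has no stated cause.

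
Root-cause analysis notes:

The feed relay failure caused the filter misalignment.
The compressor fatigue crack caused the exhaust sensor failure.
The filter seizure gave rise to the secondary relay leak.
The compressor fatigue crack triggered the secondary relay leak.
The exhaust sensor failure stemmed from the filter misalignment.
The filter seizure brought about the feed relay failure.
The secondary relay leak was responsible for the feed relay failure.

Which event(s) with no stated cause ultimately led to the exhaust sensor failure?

Tracing upstream from the exhaust sensor failure: the exhaust sensor failure ← the compressor fatigue crack.
A separate upstream branch: the exhaust sensor failure ← the filter misalignment ← the feed relay failure ← the filter seizure.
Each of those chain origins has no stated cause.

the compressor fatigue crack, the filter seizure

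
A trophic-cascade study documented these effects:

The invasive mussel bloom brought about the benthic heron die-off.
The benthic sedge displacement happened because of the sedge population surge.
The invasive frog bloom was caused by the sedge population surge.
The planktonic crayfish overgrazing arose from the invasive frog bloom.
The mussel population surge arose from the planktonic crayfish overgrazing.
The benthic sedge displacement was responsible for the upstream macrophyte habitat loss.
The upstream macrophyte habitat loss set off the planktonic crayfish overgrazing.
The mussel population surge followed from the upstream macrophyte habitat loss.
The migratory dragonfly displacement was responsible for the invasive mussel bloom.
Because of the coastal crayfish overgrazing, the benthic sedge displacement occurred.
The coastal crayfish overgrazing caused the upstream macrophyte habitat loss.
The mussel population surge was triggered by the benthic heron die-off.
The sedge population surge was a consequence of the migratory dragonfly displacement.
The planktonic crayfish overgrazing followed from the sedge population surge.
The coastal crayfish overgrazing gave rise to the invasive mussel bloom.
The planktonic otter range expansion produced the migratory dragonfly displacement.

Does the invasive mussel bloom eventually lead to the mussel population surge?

There is a causal chain: the invasive mussel bloom → the benthic heron die-off → the mussel population surge.

Yes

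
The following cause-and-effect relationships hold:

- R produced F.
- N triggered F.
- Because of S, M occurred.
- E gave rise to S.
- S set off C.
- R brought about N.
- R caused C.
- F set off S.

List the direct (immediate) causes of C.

R, S

Upstream contributors include N, F, E, but only R, S feed directly into C.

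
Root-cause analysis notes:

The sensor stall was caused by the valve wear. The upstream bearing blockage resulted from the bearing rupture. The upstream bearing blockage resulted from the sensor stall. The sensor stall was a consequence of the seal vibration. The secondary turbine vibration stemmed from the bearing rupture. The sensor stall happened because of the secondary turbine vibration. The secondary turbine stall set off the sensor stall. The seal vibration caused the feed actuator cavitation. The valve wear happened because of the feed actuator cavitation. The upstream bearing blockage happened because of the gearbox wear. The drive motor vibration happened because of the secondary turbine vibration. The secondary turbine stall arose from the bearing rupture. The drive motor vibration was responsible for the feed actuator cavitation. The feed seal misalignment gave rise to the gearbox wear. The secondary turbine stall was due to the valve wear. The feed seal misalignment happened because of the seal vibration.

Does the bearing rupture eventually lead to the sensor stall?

There is a causal chain: the bearing rupture → the secondary turbine vibration → the sensor stall.

Yes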